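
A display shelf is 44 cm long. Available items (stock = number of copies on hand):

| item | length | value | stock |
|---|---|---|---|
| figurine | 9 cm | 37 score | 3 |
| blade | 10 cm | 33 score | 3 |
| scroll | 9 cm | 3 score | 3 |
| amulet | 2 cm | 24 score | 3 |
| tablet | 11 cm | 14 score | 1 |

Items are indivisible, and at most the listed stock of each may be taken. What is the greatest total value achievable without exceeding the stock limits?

Best selections within length 44 and stock limits:
- 3×figurine + 1×blade + 3×amulet: length 43, value 216
- 2×figurine + 2×blade + 3×amulet: length 44, value 212
Best: 216 score.

216 score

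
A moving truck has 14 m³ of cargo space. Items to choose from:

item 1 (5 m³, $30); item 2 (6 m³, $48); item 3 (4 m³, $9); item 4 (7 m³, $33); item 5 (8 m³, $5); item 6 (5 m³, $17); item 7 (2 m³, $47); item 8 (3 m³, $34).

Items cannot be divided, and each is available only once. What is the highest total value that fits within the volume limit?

$129

Check high-value combinations within 14 m³:
- item 2+item 7+item 8: volume 6+2+3=11, value 48+47+34=129
- item 1+item 2+item 7: volume 5+6+2=13, value 30+48+47=125
- item 1+item 3+item 7+item 8: volume 5+4+2+3=14, value 30+9+47+34=120
- item 4+item 7+item 8: volume 7+2+3=12, value 33+47+34=114
- item 2+item 6+item 7: volume 6+5+2=13, value 48+17+47=112
Best: $129.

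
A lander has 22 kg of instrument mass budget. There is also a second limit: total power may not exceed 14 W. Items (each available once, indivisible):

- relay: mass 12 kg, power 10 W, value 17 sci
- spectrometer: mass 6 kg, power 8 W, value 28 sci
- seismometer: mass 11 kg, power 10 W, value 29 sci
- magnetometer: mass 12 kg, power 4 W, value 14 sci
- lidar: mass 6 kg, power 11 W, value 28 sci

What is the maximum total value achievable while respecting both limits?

42 sci

Feasible sets respecting both limits:
- spectrometer+magnetometer: mass 18, power 12, value 42
- seismometer: mass 11, power 10, value 29
- spectrometer: mass 6, power 8, value 28
Best: 42 sci.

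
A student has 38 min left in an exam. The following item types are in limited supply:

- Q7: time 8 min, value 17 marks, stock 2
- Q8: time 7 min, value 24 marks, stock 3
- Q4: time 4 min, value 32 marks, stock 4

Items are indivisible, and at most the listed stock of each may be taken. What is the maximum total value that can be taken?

200 marks

Best selections within time 38 and stock limits:
- 3×Q8 + 4×Q4: time 37, value 200
- 1×Q7 + 2×Q8 + 4×Q4: time 38, value 193
Best: 200 marks.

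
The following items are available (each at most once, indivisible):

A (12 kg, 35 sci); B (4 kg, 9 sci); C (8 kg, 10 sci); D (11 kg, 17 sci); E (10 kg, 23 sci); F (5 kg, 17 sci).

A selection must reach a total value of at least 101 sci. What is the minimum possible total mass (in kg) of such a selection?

42

Subsets with value ≥ 101, sorted by total mass:
- A+B+D+E+F: mass 42, value 101
- A+C+D+E+F: mass 46, value 102
- A+B+C+D+E+F: mass 50, value 111
Minimum mass: 42 kg.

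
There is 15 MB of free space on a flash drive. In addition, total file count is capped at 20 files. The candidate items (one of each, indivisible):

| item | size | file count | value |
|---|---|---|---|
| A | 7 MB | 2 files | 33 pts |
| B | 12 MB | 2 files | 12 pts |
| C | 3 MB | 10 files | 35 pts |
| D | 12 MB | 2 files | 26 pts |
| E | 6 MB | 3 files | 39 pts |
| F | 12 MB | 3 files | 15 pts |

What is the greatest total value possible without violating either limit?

Feasible sets respecting both limits:
- C+E: size 9, file count 13, value 74
- A+E: size 13, file count 5, value 72
- A+C: size 10, file count 12, value 68
Best: 74 pts.

74 pts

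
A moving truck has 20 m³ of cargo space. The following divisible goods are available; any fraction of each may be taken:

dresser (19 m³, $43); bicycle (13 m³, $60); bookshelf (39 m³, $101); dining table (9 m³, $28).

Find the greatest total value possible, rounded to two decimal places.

81.78

Take in order of value per unit:
- bicycle (60/13 per unit): all 13 → value 60, running total 60.00
- dining table (28/9 per unit): 7 of 9 → value 7×28/9 = 21.7778, running total 81.78
Total 81.78.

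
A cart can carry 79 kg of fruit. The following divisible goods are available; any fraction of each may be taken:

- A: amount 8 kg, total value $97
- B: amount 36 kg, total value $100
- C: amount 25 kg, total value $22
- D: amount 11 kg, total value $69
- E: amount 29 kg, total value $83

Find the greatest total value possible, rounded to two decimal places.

Take in order of value per unit:
- A (97/8 per unit): all 8 → value 97, running total 97.00
- D (69/11 per unit): all 11 → value 69, running total 166.00
- E (83/29 per unit): all 29 → value 83, running total 249.00
- B (100/36 per unit): 31 of 36 → value 31×100/36 = 86.1111, running total 335.11
Total 335.11.

335.11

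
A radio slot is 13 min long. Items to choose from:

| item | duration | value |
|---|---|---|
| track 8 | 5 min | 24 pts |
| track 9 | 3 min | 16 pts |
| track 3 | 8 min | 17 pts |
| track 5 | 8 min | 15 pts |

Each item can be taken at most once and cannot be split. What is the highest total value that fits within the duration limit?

Check high-value combinations within 13 min:
- track 8+track 3: duration 5+8=13, value 24+17=41
- track 8+track 9: duration 5+3=8, value 24+16=40
- track 8+track 5: duration 5+8=13, value 24+15=39
- track 9+track 3: duration 3+8=11, value 16+17=33
Best: 41 pts.

41 pts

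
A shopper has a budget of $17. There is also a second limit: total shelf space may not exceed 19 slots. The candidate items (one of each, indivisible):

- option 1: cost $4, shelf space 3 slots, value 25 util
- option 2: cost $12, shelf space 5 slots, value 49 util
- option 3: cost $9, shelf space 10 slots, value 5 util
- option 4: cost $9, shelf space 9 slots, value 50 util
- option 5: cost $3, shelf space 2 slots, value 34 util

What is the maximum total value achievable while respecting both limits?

109 util

Feasible sets respecting both limits:
- option 1+option 4+option 5: cost 16, shelf space 14, value 109
- option 4+option 5: cost 12, shelf space 11, value 84
- option 2+option 5: cost 15, shelf space 7, value 83
Best: 109 util.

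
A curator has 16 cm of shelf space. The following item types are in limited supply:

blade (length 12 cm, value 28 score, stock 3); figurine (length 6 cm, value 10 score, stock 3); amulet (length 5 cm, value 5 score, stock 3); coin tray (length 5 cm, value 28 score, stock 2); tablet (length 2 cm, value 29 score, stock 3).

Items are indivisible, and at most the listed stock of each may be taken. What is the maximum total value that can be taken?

Top feasible selections:
- 2×coin tray + 3×tablet: length 16, value 143
- 1×amulet + 1×coin tray + 3×tablet: length 16, value 120
- 1×coin tray + 3×tablet: length 11, value 115
Best: 143 score.

143 score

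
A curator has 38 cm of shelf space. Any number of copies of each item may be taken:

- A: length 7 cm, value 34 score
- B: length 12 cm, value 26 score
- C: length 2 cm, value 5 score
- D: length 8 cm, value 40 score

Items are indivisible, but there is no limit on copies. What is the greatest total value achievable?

Best value-per-unit is D at 40/8; filling with it alone gives 4×40 = 160.
Optimal mix: 2×A + 3×D → length 38, value 188.

188 score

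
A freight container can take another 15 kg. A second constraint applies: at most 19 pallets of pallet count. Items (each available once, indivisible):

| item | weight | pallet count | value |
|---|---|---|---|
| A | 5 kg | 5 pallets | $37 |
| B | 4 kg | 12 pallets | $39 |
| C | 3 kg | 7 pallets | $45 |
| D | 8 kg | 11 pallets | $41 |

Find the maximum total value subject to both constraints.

Feasible sets respecting both limits:
- C+D: weight 11, pallet count 18, value 86
- B+C: weight 7, pallet count 19, value 84
- A+C: weight 8, pallet count 12, value 82
- A+D: weight 13, pallet count 16, value 78
Best: $86.

$86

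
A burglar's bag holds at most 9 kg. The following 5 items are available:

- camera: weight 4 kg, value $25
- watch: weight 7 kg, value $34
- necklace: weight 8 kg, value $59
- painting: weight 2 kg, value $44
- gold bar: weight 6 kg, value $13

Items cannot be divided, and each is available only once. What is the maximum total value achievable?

Check high-value combinations within 9 kg:
- watch+painting: weight 7+2=9, value 34+44=78
- camera+painting: weight 4+2=6, value 25+44=69
- necklace: weight 8, value 59
Best: $78.

$78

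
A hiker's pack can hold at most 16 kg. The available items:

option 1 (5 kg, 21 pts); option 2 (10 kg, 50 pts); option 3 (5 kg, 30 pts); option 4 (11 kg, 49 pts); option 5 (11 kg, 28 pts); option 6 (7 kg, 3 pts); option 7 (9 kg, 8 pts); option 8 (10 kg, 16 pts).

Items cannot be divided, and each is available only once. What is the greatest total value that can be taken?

80 pts

Check high-value combinations within 16 kg:
- option 2+option 3: weight 10+5=15, value 50+30=80
- option 3+option 4: weight 5+11=16, value 30+49=79
- option 1+option 2: weight 5+10=15, value 21+50=71
- option 1+option 4: weight 5+11=16, value 21+49=70
- option 3+option 5: weight 5+11=16, value 30+28=58
Best: 80 pts.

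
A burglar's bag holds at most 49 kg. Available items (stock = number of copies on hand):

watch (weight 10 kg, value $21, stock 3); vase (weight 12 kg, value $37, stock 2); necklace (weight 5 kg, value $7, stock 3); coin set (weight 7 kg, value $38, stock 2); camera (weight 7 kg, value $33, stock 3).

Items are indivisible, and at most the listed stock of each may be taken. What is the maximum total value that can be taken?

$212

Best selections within weight 49 and stock limits:
- 1×vase + 2×coin set + 3×camera: weight 47, value 212
- 1×watch + 2×coin set + 3×camera: weight 45, value 196
Best: $212.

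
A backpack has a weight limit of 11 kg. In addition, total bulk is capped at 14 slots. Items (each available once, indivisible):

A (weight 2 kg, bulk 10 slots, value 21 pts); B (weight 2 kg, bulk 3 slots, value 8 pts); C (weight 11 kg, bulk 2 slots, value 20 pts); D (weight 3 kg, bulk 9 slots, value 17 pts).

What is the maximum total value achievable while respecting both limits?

Feasible sets respecting both limits:
- A+B: weight 4, bulk 13, value 29
- B+D: weight 5, bulk 12, value 25
- A: weight 2, bulk 10, value 21
- C: weight 11, bulk 2, value 20
Best: 29 pts.

29 pts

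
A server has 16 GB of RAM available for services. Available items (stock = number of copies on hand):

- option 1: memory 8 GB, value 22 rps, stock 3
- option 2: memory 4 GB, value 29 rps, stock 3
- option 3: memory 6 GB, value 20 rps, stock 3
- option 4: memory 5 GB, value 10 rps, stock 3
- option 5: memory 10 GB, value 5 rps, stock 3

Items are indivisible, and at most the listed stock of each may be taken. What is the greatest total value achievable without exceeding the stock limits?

87 rps

Top feasible selections:
- 3×option 2: memory 12, value 87
- 1×option 1 + 2×option 2: memory 16, value 80
- 2×option 2 + 1×option 3: memory 14, value 78
Best: 87 rps.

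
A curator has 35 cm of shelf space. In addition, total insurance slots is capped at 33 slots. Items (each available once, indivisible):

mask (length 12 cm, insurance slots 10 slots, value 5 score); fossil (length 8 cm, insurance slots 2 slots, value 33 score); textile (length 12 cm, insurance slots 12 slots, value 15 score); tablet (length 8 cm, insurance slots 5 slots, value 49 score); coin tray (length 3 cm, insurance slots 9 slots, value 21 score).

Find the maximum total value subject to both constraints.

118 score

Feasible sets respecting both limits:
- fossil+textile+tablet+coin tray: length 31, insurance slots 28, value 118
- mask+fossil+tablet+coin tray: length 31, insurance slots 26, value 108
- fossil+tablet+coin tray: length 19, insurance slots 16, value 103
Best: 118 score.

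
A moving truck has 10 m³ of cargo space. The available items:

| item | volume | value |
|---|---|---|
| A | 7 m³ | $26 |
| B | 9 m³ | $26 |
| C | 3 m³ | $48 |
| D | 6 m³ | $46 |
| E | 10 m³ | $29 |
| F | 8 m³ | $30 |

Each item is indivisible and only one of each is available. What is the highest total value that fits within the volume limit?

Check high-value combinations within 10 m³:
- C+D: volume 3+6=9, value 48+46=94
- A+C: volume 7+3=10, value 26+48=74
- C: volume 3, value 48
Best: $94.

$94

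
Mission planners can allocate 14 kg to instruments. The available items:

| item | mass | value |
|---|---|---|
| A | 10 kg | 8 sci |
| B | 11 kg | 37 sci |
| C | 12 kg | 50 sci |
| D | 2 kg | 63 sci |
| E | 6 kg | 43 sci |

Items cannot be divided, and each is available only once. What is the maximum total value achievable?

Check high-value combinations within 14 kg:
- C+D: mass 12+2=14, value 50+63=113
- D+E: mass 2+6=8, value 63+43=106
- B+D: mass 11+2=13, value 37+63=100
- A+D: mass 10+2=12, value 8+63=71
- D: mass 2, value 63
Best: 113 sci.

113 sci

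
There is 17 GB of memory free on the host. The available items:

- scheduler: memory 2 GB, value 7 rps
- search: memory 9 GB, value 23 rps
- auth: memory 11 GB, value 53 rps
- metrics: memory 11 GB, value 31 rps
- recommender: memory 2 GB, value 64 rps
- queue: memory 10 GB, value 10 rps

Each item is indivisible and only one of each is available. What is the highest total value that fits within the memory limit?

Check high-value combinations within 17 GB:
- scheduler+auth+recommender: memory 2+11+2=15, value 7+53+64=124
- auth+recommender: memory 11+2=13, value 53+64=117
- scheduler+metrics+recommender: memory 2+11+2=15, value 7+31+64=102
- metrics+recommender: memory 11+2=13, value 31+64=95
- scheduler+search+recommender: memory 2+9+2=13, value 7+23+64=94
Best: 124 rps.

124 rps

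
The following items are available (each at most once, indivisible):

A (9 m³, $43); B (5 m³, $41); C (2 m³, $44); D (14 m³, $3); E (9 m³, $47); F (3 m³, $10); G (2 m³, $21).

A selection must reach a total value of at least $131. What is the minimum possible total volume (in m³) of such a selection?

16

Subsets with value ≥ 131, sorted by total volume:
- B+C+E: volume 16, value 132
- B+C+E+G: volume 18, value 153
Minimum volume: 16 m³.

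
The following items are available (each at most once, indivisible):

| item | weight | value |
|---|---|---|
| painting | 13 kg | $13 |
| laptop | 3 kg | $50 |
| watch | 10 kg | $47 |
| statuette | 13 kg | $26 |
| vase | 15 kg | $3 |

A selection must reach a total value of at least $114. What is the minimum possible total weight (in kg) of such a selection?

26

Subsets with value ≥ 114, sorted by total weight:
- laptop+watch+statuette: weight 26, value 123
- painting+laptop+watch+statuette: weight 39, value 136
- laptop+watch+statuette+vase: weight 41, value 126
Minimum weight: 26 kg.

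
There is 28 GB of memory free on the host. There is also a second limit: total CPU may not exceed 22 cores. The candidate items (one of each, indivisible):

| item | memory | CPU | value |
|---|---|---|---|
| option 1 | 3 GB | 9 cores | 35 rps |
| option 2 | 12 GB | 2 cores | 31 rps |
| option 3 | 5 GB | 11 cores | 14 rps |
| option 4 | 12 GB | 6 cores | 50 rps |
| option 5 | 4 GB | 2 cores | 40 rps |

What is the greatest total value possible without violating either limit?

125 rps

Feasible sets respecting both limits:
- option 1+option 4+option 5: memory 19, CPU 17, value 125
- option 2+option 4+option 5: memory 28, CPU 10, value 121
- option 1+option 2+option 4: memory 27, CPU 17, value 116
- option 1+option 2+option 5: memory 19, CPU 13, value 106
Best: 125 rps.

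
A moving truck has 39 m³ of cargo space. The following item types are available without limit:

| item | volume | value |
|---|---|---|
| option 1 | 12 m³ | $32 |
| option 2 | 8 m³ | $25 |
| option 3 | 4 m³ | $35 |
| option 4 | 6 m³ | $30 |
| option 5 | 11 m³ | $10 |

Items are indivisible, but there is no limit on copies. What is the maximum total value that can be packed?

$315

Best value-per-unit is option 3 at 35/4, and filling with it alone uses volume 9×4=36. No mix of the others beats 9×35 = 315.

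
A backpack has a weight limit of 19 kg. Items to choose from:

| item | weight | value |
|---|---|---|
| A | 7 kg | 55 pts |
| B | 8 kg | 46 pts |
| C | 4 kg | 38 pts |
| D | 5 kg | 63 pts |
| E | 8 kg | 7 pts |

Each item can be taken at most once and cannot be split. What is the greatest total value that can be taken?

Check high-value combinations within 19 kg:
- A+C+D: weight 7+4+5=16, value 55+38+63=156
- B+C+D: weight 8+4+5=17, value 46+38+63=147
- A+B+C: weight 7+8+4=19, value 55+46+38=139
- A+D: weight 7+5=12, value 55+63=118
Best: 156 pts.

156 pts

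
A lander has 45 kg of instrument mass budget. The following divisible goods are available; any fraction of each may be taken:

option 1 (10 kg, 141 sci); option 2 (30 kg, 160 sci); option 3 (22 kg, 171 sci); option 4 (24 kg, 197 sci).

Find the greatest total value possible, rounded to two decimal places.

Take in order of value per unit:
- option 1 (141/10 per unit): all 10 → value 141, running total 141.00
- option 4 (197/24 per unit): all 24 → value 197, running total 338.00
- option 3 (171/22 per unit): 11 of 22 → value 11×171/22 = 85.5000, running total 423.50
Total 423.50.

423.50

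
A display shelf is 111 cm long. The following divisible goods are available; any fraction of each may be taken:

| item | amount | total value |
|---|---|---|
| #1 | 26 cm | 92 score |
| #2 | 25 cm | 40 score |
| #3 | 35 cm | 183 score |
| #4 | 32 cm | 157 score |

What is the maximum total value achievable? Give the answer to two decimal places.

460.80

Take in order of value per unit:
- #3 (183/35 per unit): all 35 → value 183, running total 183.00
- #4 (157/32 per unit): all 32 → value 157, running total 340.00
- #1 (92/26 per unit): all 26 → value 92, running total 432.00
- #2 (40/25 per unit): 18 of 25 → value 18×40/25 = 28.8000, running total 460.80
Total 460.80.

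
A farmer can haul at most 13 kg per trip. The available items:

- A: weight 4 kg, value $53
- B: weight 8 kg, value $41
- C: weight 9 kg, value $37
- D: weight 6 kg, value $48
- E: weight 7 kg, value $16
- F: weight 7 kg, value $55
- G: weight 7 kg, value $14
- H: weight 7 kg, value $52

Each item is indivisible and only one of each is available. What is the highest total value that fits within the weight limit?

$108

Check high-value combinations within 13 kg:
- A+F: weight 4+7=11, value 53+55=108
- A+H: weight 4+7=11, value 53+52=105
- D+F: weight 6+7=13, value 48+55=103
Best: $108.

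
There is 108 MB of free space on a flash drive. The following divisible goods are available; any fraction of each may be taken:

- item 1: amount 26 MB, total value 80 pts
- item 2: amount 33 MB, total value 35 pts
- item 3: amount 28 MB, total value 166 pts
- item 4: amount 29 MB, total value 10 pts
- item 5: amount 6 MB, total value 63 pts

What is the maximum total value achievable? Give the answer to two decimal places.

Take in order of value per unit:
- item 5 (63/6 per unit): all 6 → value 63, running total 63.00
- item 3 (166/28 per unit): all 28 → value 166, running total 229.00
- item 1 (80/26 per unit): all 26 → value 80, running total 309.00
- item 2 (35/33 per unit): all 33 → value 35, running total 344.00
- item 4 (10/29 per unit): 15 of 29 → value 15×10/29 = 5.1724, running total 349.17
Total 349.17.

349.17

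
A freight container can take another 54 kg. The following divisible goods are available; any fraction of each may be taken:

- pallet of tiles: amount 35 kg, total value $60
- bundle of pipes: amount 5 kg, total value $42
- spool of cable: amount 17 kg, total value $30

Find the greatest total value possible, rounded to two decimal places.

Take in order of value per unit:
- bundle of pipes (42/5 per unit): all 5 → value 42, running total 42.00
- spool of cable (30/17 per unit): all 17 → value 30, running total 72.00
- pallet of tiles (60/35 per unit): 32 of 35 → value 32×60/35 = 54.8571, running total 126.86
Total 126.86.

126.86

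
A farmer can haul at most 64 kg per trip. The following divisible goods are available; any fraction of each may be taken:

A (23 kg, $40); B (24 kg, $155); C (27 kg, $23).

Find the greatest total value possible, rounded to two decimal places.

Take in order of value per unit:
- B (155/24 per unit): all 24 → value 155, running total 155.00
- A (40/23 per unit): all 23 → value 40, running total 195.00
- C (23/27 per unit): 17 of 27 → value 17×23/27 = 14.4815, running total 209.48
Total 209.48.

209.48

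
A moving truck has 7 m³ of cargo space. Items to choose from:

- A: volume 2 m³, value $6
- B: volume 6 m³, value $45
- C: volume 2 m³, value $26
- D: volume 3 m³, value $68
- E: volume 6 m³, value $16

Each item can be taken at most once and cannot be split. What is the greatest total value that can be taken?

Check high-value combinations within 7 m³:
- A+C+D: volume 2+2+3=7, value 6+26+68=100
- C+D: volume 2+3=5, value 26+68=94
- A+D: volume 2+3=5, value 6+68=74
Best: $100.

$100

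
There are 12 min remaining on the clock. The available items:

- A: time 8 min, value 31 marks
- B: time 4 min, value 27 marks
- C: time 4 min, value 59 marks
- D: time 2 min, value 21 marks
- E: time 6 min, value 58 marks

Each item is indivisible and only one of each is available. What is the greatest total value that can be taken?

Check high-value combinations within 12 min:
- C+D+E: time 4+2+6=12, value 59+21+58=138
- C+E: time 4+6=10, value 59+58=117
- B+C+D: time 4+4+2=10, value 27+59+21=107
- B+D+E: time 4+2+6=12, value 27+21+58=106
- A+C: time 8+4=12, value 31+59=90
Best: 138 marks.

138 marks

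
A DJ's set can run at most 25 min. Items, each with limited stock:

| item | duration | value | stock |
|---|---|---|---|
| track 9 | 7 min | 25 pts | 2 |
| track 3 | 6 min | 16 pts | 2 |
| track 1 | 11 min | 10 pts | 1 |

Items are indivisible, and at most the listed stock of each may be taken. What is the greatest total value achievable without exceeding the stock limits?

Top feasible selections:
- 2×track 9 + 1×track 3: duration 20, value 66
- 2×track 9 + 1×track 1: duration 25, value 60
- 1×track 9 + 2×track 3: duration 19, value 57
Best: 66 pts.

66 pts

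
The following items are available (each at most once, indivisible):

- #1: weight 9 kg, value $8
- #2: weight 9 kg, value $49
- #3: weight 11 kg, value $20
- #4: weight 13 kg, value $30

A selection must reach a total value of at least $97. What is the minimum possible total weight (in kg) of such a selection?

Subsets with value ≥ 97, sorted by total weight:
- #2+#3+#4: weight 33, value 99
- #1+#2+#3+#4: weight 42, value 107
Minimum weight: 33 kg.

33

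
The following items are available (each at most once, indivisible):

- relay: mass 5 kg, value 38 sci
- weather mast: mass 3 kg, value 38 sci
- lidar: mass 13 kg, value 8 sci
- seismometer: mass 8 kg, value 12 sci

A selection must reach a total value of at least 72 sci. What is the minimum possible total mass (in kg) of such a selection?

8

Subsets with value ≥ 72, sorted by total mass:
- relay+weather mast: mass 8, value 76
- relay+weather mast+seismometer: mass 16, value 88
- relay+weather mast+lidar: mass 21, value 84
Minimum mass: 8 kg.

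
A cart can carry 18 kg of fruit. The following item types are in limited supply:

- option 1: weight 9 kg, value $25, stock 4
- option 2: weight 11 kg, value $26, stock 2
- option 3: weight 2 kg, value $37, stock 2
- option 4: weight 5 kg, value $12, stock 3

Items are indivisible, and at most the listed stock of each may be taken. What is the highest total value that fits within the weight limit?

$111

Top feasible selections:
- 1×option 1 + 2×option 3 + 1×option 4: weight 18, value 111
- 1×option 2 + 2×option 3: weight 15, value 100
- 1×option 1 + 2×option 3: weight 13, value 99
Best: $111.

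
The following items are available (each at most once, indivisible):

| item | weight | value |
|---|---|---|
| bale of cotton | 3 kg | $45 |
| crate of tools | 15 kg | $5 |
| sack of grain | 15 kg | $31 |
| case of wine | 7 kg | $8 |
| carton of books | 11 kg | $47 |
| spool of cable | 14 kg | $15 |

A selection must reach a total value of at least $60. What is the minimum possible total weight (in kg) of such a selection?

14

Subsets with value ≥ 60, sorted by total weight:
- bale of cotton+carton of books: weight 14, value 92
- bale of cotton+spool of cable: weight 17, value 60
Minimum weight: 14 kg.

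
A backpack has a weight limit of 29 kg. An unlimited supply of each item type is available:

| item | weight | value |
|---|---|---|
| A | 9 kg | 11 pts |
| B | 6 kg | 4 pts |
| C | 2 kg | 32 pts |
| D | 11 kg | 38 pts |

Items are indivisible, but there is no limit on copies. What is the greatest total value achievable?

Best value-per-unit is C at 32/2, and filling with it alone uses weight 14×2=28. No mix of the others beats 14×32 = 448.

448 pts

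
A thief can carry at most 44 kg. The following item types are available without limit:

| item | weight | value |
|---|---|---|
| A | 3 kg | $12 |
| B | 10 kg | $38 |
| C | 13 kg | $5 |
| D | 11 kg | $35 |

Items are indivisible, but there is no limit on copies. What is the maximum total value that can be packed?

$172

Best value-per-unit is A at 12/3; filling with it alone gives 14×12 = 168.
Optimal mix: 8×A + 2×B → weight 44, value 172.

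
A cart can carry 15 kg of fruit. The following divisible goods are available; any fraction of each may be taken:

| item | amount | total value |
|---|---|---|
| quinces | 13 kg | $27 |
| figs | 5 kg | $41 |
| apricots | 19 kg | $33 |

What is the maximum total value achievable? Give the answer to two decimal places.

61.77

Take in order of value per unit:
- figs (41/5 per unit): all 5 → value 41, running total 41.00
- quinces (27/13 per unit): 10 of 13 → value 10×27/13 = 20.7692, running total 61.77
Total 61.77.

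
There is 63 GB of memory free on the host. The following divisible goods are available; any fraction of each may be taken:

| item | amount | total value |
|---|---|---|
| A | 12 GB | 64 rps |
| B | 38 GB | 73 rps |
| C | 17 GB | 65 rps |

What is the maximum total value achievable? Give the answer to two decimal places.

194.32

Take in order of value per unit:
- A (64/12 per unit): all 12 → value 64, running total 64.00
- C (65/17 per unit): all 17 → value 65, running total 129.00
- B (73/38 per unit): 34 of 38 → value 34×73/38 = 65.3158, running total 194.32
Total 194.32.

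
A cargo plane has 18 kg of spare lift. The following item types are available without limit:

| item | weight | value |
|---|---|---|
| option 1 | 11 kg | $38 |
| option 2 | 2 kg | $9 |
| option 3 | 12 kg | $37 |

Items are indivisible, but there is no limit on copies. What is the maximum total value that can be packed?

Best value-per-unit is option 2 at 9/2, and filling with it alone uses weight 9×2=18. No mix of the others beats 9×9 = 81.

$81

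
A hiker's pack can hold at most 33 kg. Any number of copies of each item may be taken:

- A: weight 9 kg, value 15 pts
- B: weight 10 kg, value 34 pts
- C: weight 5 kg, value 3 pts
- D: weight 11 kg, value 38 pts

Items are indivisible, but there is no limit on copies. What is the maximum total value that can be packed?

114 pts

Best value-per-unit is D at 38/11, and filling with it alone uses weight 3×11=33. No mix of the others beats 3×38 = 114.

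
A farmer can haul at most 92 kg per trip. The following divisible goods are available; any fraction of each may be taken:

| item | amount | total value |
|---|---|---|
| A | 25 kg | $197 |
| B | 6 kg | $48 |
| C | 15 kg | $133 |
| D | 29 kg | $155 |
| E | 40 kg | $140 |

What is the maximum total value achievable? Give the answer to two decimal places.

592.50

Take in order of value per unit:
- C (133/15 per unit): all 15 → value 133, running total 133.00
- B (48/6 per unit): all 6 → value 48, running total 181.00
- A (197/25 per unit): all 25 → value 197, running total 378.00
- D (155/29 per unit): all 29 → value 155, running total 533.00
- E (140/40 per unit): 17 of 40 → value 17×140/40 = 59.5000, running total 592.50
Total 592.50.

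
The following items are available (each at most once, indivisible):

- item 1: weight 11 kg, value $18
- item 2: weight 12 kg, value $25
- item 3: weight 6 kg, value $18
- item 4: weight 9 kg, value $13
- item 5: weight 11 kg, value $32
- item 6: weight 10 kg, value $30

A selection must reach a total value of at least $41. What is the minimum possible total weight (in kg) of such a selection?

Subsets with value ≥ 41, sorted by total weight:
- item 3+item 6: weight 16, value 48
- item 3+item 5: weight 17, value 50
- item 2+item 3: weight 18, value 43
- item 4+item 6: weight 19, value 43
Minimum weight: 16 kg.

16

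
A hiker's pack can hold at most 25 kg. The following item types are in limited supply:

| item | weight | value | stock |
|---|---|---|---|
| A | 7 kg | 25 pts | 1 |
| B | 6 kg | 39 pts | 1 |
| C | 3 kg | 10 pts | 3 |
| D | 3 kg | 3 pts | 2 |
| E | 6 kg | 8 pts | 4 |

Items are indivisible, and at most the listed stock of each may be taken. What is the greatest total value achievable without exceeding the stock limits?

97 pts

Best selections within weight 25 and stock limits:
- 1×A + 1×B + 3×C + 1×D: weight 25, value 97
- 1×A + 1×B + 3×C: weight 22, value 94
- 1×A + 1×B + 2×C + 1×E: weight 25, value 92
Best: 97 pts.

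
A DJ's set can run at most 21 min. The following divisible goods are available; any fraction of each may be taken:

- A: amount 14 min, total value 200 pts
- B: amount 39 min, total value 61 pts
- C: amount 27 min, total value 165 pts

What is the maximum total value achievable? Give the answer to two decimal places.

Take in order of value per unit:
- A (200/14 per unit): all 14 → value 200, running total 200.00
- C (165/27 per unit): 7 of 27 → value 7×165/27 = 42.7778, running total 242.78
Total 242.78.

242.78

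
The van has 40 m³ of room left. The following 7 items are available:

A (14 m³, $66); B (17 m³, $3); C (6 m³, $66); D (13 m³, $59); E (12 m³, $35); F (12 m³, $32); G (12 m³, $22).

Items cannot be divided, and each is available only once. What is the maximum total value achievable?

$191

Check high-value combinations within 40 m³:
- A+C+D: volume 14+6+13=33, value 66+66+59=191
- A+C+E: volume 14+6+12=32, value 66+66+35=167
- A+C+F: volume 14+6+12=32, value 66+66+32=164
Best: $191.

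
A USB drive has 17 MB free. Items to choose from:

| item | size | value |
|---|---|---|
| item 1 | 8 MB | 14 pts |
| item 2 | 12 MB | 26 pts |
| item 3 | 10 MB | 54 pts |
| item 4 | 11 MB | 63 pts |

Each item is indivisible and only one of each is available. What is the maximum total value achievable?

This is a 0/1 knapsack; check combinations near the capacity.
- item 4: size 11, value 63
- item 3: size 10, value 54
- item 2: size 12, value 26
- item 1: size 8, value 14
Best: 63 pts.

63 pts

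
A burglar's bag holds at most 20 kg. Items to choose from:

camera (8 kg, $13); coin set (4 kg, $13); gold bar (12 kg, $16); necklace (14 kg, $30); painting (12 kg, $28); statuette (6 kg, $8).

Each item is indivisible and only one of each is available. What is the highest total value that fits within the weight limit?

Check high-value combinations within 20 kg:
- coin set+necklace: weight 4+14=18, value 13+30=43
- coin set+painting: weight 4+12=16, value 13+28=41
- camera+painting: weight 8+12=20, value 13+28=41
- necklace+statuette: weight 14+6=20, value 30+8=38
Best: $43.

$43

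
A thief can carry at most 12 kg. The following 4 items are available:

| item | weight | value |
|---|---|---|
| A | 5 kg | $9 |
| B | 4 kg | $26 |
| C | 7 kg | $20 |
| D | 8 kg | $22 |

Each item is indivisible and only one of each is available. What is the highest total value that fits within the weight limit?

This is a 0/1 knapsack; check combinations near the capacity.
- B+D: weight 4+8=12, value 26+22=48
- B+C: weight 4+7=11, value 26+20=46
- A+B: weight 5+4=9, value 9+26=35
- A+C: weight 5+7=12, value 9+20=29
Best: $48.

$48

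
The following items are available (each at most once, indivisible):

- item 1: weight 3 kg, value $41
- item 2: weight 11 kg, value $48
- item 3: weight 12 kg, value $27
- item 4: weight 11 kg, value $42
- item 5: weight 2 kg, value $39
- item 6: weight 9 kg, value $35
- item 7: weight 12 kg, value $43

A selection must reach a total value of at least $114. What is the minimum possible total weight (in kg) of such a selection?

Subsets with value ≥ 114, sorted by total weight:
- item 1+item 5+item 6: weight 14, value 115
- item 1+item 2+item 5: weight 16, value 128
- item 1+item 4+item 5: weight 16, value 122
Minimum weight: 14 kg.

14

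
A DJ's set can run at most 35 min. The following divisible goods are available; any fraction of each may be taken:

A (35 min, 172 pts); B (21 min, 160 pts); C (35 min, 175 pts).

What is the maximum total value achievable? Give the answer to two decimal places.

Take in order of value per unit:
- B (160/21 per unit): all 21 → value 160, running total 160.00
- C (175/35 per unit): 14 of 35 → value 14×175/35 = 70.0000, running total 230.00
Total 230.00.

230.00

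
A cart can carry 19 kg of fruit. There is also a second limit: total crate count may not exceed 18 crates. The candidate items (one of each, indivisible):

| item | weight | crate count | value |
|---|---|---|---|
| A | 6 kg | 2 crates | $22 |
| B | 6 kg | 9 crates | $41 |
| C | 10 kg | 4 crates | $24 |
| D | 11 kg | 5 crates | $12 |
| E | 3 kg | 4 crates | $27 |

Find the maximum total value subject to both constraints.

$92

Feasible sets respecting both limits:
- B+C+E: weight 19, crate count 17, value 92
- A+B+E: weight 15, crate count 15, value 90
- A+C+E: weight 19, crate count 10, value 73
Best: $92.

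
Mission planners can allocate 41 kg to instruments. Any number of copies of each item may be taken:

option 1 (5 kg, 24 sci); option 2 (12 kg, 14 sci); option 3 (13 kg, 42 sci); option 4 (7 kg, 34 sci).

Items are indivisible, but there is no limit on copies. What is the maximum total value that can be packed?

198 sci

Best value-per-unit is option 4 at 34/7; filling with it alone gives 5×34 = 170.
Optimal mix: 4×option 1 + 3×option 4 → mass 41, value 198.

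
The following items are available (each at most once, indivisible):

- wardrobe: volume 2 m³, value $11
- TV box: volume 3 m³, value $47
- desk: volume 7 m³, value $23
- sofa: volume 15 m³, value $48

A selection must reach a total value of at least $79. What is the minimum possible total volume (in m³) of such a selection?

Subsets with value ≥ 79, sorted by total volume:
- wardrobe+TV box+desk: volume 12, value 81
- TV box+sofa: volume 18, value 95
Minimum volume: 12 m³.

12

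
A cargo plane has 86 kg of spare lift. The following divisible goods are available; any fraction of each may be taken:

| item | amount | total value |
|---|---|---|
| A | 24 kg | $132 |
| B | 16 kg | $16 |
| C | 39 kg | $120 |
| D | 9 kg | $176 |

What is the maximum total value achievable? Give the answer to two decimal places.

442.00

Take in order of value per unit:
- D (176/9 per unit): all 9 → value 176, running total 176.00
- A (132/24 per unit): all 24 → value 132, running total 308.00
- C (120/39 per unit): all 39 → value 120, running total 428.00
- B (16/16 per unit): 14 of 16 → value 14×16/16 = 14.0000, running total 442.00
Total 442.00.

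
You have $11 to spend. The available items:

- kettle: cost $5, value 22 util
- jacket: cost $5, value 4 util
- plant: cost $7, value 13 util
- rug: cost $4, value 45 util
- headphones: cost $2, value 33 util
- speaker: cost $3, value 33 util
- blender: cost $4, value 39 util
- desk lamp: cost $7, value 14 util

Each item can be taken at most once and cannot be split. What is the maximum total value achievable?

117 util

This is a 0/1 knapsack; check combinations near the capacity.
- rug+headphones+blender: cost 4+2+4=10, value 45+33+39=117
- rug+speaker+blender: cost 4+3+4=11, value 45+33+39=117
- rug+headphones+speaker: cost 4+2+3=9, value 45+33+33=111
- headphones+speaker+blender: cost 2+3+4=9, value 33+33+39=105
Best: 117 util.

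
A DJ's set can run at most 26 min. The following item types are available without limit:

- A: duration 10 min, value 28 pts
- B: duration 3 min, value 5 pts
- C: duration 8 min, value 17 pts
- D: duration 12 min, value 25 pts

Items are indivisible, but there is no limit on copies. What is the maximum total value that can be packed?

Best value-per-unit is A at 28/10; filling with it alone gives 2×28 = 56.
Optimal mix: 2×A + 2×B → duration 26, value 66.

66 pts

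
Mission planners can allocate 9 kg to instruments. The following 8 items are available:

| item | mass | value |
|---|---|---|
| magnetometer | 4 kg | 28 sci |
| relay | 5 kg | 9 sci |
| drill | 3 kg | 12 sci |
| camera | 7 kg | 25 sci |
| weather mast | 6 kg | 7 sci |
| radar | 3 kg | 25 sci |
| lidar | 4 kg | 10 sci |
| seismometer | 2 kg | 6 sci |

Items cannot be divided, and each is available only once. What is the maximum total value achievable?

59 sci

Check high-value combinations within 9 kg:
- magnetometer+radar+seismometer: mass 4+3+2=9, value 28+25+6=59
- magnetometer+radar: mass 4+3=7, value 28+25=53
- magnetometer+drill+seismometer: mass 4+3+2=9, value 28+12+6=46
- drill+radar+seismometer: mass 3+3+2=8, value 12+25+6=43
Best: 59 sci.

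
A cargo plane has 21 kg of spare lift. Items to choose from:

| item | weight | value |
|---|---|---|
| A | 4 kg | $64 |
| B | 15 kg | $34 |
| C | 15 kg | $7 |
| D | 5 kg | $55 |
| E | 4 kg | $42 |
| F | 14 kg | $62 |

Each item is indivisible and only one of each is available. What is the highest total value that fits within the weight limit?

$161

Check high-value combinations within 21 kg:
- A+D+E: weight 4+5+4=13, value 64+55+42=161
- A+F: weight 4+14=18, value 64+62=126
- A+D: weight 4+5=9, value 64+55=119
- D+F: weight 5+14=19, value 55+62=117
- A+E: weight 4+4=8, value 64+42=106
Best: $161.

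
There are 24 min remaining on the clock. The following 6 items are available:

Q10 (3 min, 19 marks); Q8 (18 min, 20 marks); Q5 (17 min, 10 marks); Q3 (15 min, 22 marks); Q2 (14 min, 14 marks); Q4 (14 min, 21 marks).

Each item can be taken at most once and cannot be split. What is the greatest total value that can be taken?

Check high-value combinations within 24 min:
- Q10+Q3: time 3+15=18, value 19+22=41
- Q10+Q4: time 3+14=17, value 19+21=40
- Q10+Q8: time 3+18=21, value 19+20=39
Best: 41 marks.

41 marks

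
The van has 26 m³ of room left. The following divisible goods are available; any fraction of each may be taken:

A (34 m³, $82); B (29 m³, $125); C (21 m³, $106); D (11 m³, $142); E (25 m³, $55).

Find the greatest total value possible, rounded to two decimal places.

Take in order of value per unit:
- D (142/11 per unit): all 11 → value 142, running total 142.00
- C (106/21 per unit): 15 of 21 → value 15×106/21 = 75.7143, running total 217.71
Total 217.71.

217.71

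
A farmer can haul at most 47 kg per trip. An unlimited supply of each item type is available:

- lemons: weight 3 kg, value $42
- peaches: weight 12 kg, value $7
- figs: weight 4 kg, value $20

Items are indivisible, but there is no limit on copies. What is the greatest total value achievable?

Best value-per-unit is lemons at 42/3, and filling with it alone uses weight 15×3=45. No mix of the others beats 15×42 = 630.

$630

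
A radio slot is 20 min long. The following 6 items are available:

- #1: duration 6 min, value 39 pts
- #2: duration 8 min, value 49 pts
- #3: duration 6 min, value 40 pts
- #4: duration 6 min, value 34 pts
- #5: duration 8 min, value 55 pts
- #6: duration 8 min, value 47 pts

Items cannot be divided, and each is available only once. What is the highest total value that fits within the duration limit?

134 pts

Check high-value combinations within 20 min:
- #1+#3+#5: duration 6+6+8=20, value 39+40+55=134
- #3+#4+#5: duration 6+6+8=20, value 40+34+55=129
- #1+#2+#3: duration 6+8+6=20, value 39+49+40=128
- #1+#4+#5: duration 6+6+8=20, value 39+34+55=128
- #1+#3+#6: duration 6+6+8=20, value 39+40+47=126
Best: 134 pts.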